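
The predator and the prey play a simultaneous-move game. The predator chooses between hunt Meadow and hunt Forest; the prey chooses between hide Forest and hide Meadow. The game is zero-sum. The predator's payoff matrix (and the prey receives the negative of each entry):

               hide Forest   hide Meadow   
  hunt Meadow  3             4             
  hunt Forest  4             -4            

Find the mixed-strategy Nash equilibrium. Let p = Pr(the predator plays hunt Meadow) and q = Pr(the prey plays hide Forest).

p = 8/9, q = 8/9

The predator's mix must leave the prey indifferent between hide Forest and hide Meadow.
  the prey's payoff from hide Forest: p·(-3) + (1−p)·(-4) = p - 4
  the prey's payoff from hide Meadow: p·(-4) + (1−p)·4 = -8p + 4
  p - 4 = -8p + 4  ⇒  9p = 8  ⇒  p = 8/9.
Set the predator's expected payoff from hunt Meadow equal to that from hunt Forest:
  the predator's expected payoff from hunt Meadow: q·3 + (1−q)·4 = -q + 4
  the predator's expected payoff from hunt Forest: q·4 + (1−q)·(-4) = 8q - 4
  -q + 4 = 8q - 4  ⇒  -9q = -8  ⇒  q = 8/9.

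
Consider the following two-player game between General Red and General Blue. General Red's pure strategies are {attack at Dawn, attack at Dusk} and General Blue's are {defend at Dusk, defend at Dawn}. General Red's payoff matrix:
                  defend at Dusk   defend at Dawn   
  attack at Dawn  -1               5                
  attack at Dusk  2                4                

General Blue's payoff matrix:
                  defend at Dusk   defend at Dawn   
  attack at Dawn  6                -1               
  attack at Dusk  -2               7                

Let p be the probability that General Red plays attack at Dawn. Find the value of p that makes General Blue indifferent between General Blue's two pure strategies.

Set General Blue's expected payoff from defend at Dusk equal to that from defend at Dawn:
  General Blue's expected payoff from defend at Dusk: p·6 + (1−p)·(-2) = 8p - 2
  General Blue's expected payoff from defend at Dawn: p·(-1) + (1−p)·7 = -8p + 7
  8p - 2 = -8p + 7  ⇒  16p = 9  ⇒  p = 9/16.

p = 9/16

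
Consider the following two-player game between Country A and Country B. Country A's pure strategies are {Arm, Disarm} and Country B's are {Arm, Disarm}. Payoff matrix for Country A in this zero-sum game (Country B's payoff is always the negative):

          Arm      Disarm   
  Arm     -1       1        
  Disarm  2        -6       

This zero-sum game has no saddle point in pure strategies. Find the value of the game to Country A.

Set Country A's expected payoff from Arm equal to that from Disarm:
  Country A's payoff to Arm: q·(-1) + (1−q)·1 = -2q + 1
  Country A's payoff to Disarm: q·2 + (1−q)·(-6) = 8q - 6
  -2q + 1 = 8q - 6  ⇒  -10q = -7  ⇒  q = 7/10.
The value is Country A's expected payoff against this mix (using Arm): (7/10)·(-1) + (3/10)·1 = -2/5.

v = -2/5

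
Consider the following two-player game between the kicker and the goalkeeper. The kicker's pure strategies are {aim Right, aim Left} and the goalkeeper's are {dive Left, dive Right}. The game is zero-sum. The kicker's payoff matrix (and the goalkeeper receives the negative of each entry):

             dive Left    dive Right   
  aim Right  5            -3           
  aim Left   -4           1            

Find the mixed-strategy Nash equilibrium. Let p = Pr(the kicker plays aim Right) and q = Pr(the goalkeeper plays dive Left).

p = 5/13, q = 4/13

The goalkeeper's indifference between dive Left and dive Right determines the kicker's mixing probability p:
  the goalkeeper's expected payoff from dive Left: p·(-5) + (1−p)·4 = -9p + 4
  the goalkeeper's expected payoff from dive Right: p·3 + (1−p)·(-1) = 4p - 1
  -9p + 4 = 4p - 1  ⇒  -13p = -5  ⇒  p = 5/13.
The goalkeeper's mix must leave the kicker indifferent between aim Right and aim Left.
  the kicker's payoff to aim Right: q·5 + (1−q)·(-3) = 8q - 3
  the kicker's payoff to aim Left: q·(-4) + (1−q)·1 = -5q + 1
  8q - 3 = -5q + 1  ⇒  13q = 4  ⇒  q = 4/13.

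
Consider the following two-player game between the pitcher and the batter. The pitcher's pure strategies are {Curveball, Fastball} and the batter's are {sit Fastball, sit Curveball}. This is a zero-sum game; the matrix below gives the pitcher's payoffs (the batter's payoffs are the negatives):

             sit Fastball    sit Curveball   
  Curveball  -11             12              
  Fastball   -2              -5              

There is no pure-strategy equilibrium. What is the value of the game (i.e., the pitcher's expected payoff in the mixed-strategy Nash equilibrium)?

The batter's mix must leave the pitcher indifferent between Curveball and Fastball.
  the pitcher's payoff from Curveball: q·(-11) + (1−q)·12 = -23q + 12
  the pitcher's payoff from Fastball: q·(-2) + (1−q)·(-5) = 3q - 5
  -23q + 12 = 3q - 5  ⇒  -26q = -17  ⇒  q = 17/26.
The value is the pitcher's expected payoff against this mix (using Curveball): (17/26)·(-11) + (9/26)·12 = -79/26.

v = -79/26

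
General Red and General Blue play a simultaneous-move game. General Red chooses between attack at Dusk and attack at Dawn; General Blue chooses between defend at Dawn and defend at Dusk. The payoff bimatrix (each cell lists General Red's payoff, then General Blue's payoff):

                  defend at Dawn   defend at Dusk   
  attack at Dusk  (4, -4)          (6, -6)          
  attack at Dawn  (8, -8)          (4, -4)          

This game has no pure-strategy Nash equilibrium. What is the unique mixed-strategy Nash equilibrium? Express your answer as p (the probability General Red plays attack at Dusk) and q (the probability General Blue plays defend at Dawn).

General Red's mix must leave General Blue indifferent between defend at Dawn and defend at Dusk.
  General Blue's payoff to defend at Dawn: p·(-4) + (1−p)·(-8) = 4p - 8
  General Blue's payoff to defend at Dusk: p·(-6) + (1−p)·(-4) = -2p - 4
  4p - 8 = -2p - 4  ⇒  6p = 4  ⇒  p = 2/3.
General Blue's mix must leave General Red indifferent between attack at Dusk and attack at Dawn.
  General Red's payoff to attack at Dusk: q·4 + (1−q)·6 = -2q + 6
  General Red's payoff to attack at Dawn: q·8 + (1−q)·4 = 4q + 4
  -2q + 6 = 4q + 4  ⇒  -6q = -2  ⇒  q = 1/3.

p = 2/3, q = 1/3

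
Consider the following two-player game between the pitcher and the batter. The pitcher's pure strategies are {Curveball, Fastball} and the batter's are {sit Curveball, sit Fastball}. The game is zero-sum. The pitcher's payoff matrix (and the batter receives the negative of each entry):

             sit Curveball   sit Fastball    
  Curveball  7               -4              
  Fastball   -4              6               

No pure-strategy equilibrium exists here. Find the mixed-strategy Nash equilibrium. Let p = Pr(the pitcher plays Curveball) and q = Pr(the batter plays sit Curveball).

p = 10/21, q = 10/21

The batter's indifference between sit Curveball and sit Fastball determines the pitcher's mixing probability p:
  the batter's expected payoff from sit Curveball: p·(-7) + (1−p)·4 = -11p + 4
  the batter's expected payoff from sit Fastball: p·4 + (1−p)·(-6) = 10p - 6
  -11p + 4 = 10p - 6  ⇒  -21p = -10  ⇒  p = 10/21.
The pitcher's indifference between Curveball and Fastball determines the batter's mixing probability q:
  the pitcher's payoff from Curveball: q·7 + (1−q)·(-4) = 11q - 4
  the pitcher's payoff from Fastball: q·(-4) + (1−q)·6 = -10q + 6
  11q - 4 = -10q + 6  ⇒  21q = 10  ⇒  q = 10/21.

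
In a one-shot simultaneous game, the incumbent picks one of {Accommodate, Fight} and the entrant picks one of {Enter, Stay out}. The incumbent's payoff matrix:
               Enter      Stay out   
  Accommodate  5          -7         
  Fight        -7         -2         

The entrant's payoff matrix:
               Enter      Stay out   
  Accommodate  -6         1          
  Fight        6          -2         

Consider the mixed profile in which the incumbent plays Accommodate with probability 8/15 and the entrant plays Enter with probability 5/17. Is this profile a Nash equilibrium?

Check the entrant's indifference given the incumbent's mix p = 8/15:
  payoff from Enter = -2/5; payoff from Stay out = -2/5 — equal.
Check the incumbent's indifference given the entrant's mix q = 5/17:
  payoff from Accommodate = -59/17; payoff from Fight = -59/17 — equal.
Both players are indifferent, so neither can profitably deviate.

Yes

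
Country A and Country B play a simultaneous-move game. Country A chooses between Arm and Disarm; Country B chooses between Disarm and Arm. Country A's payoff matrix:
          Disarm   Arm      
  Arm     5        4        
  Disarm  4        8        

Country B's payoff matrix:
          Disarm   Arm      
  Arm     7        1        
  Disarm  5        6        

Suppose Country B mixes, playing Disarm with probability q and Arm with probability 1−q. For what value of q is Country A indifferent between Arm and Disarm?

q = 4/5

Country A's indifference between Arm and Disarm determines Country B's mixing probability q:
  Country A's payoff from Arm: q·5 + (1−q)·4 = q + 4
  Country A's payoff from Disarm: q·4 + (1−q)·8 = -4q + 8
  q + 4 = -4q + 8  ⇒  5q = 4  ⇒  q = 4/5.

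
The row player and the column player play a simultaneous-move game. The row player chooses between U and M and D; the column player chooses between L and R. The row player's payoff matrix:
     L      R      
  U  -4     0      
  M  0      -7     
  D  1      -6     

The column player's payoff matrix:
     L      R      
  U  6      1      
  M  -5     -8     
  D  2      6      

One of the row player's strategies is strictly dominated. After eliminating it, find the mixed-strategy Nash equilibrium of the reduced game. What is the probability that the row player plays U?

p = 4/9

The row player's strategy M is strictly dominated by D: 1 > 0 and -6 > -7. Eliminate M.
In a mixed equilibrium the column player is indifferent between L and R; this condition fixes p.
  the column player's payoff to L: p·6 + (1−p)·2 = 4p + 2
  the column player's payoff to R: p·1 + (1−p)·6 = -5p + 6
  4p + 2 = -5p + 6  ⇒  9p = 4  ⇒  p = 4/9.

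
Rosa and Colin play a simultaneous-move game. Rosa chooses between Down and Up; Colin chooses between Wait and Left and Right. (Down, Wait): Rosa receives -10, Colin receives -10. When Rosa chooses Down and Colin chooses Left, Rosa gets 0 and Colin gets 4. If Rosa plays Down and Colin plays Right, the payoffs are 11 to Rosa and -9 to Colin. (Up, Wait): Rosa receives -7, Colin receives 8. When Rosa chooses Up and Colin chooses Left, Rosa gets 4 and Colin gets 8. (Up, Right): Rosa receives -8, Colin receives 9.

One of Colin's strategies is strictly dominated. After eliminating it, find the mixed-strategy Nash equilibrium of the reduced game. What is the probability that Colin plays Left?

q = 19/23

Colin's strategy Wait is strictly dominated by Right: -9 > -10 and 9 > 8. Eliminate Wait.
Rosa's indifference between Down and Up determines Colin's mixing probability q:
  Rosa's payoff to Down: q·0 + (1−q)·11 = -11q + 11
  Rosa's payoff to Up: q·4 + (1−q)·(-8) = 12q - 8
  -11q + 11 = 12q - 8  ⇒  -23q = -19  ⇒  q = 19/23.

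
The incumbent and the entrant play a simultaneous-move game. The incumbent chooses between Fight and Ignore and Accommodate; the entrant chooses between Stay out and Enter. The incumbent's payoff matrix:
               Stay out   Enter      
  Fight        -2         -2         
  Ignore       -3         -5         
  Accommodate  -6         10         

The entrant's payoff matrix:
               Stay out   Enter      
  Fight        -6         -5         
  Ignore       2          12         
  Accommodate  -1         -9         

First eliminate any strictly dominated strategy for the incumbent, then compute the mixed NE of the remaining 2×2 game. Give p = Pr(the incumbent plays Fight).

p = 8/9

The incumbent's strategy Ignore is strictly dominated by Fight: -2 > -3 and -2 > -5. Eliminate Ignore.
In a mixed equilibrium the entrant is indifferent between Stay out and Enter; this condition fixes p.
  the entrant's payoff to Stay out: p·(-6) + (1−p)·(-1) = -5p - 1
  the entrant's payoff to Enter: p·(-5) + (1−p)·(-9) = 4p - 9
  -5p - 1 = 4p - 9  ⇒  -9p = -8  ⇒  p = 8/9.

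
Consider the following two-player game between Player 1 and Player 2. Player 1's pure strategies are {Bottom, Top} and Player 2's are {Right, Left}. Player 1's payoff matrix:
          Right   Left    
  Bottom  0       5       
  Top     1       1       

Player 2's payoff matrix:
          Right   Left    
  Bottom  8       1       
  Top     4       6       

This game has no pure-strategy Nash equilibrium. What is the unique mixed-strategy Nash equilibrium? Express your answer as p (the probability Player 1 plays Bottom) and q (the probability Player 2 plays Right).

p = 2/9, q = 4/5

For Player 2 to be willing to mix, Player 2 must be indifferent between Right and Left, which pins down Player 1's mix.
  Player 2's payoff to Right: p·8 + (1−p)·4 = 4p + 4
  Player 2's payoff to Left: p·1 + (1−p)·6 = -5p + 6
  4p + 4 = -5p + 6  ⇒  9p = 2  ⇒  p = 2/9.
In a mixed equilibrium Player 1 is indifferent between Bottom and Top; this condition fixes q.
  Player 1's payoff to Bottom: q·0 + (1−q)·5 = -5q + 5
  Player 1's payoff to Top: q·1 + (1−q)·1 = 1
  -5q + 5 = 1  ⇒  -5q = -4  ⇒  q = 4/5.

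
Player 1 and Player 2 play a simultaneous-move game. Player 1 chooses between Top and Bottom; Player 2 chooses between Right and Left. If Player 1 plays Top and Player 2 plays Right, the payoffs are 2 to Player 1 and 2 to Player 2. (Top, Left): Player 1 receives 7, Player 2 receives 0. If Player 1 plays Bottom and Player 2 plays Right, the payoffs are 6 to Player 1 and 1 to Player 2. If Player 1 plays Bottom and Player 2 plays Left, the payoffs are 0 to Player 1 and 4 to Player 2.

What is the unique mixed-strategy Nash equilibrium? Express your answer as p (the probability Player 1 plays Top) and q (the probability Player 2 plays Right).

For Player 2 to be willing to mix, Player 2 must be indifferent between Right and Left, which pins down Player 1's mix.
  Player 2's expected payoff from Right: p·2 + (1−p)·1 = p + 1
  Player 2's expected payoff from Left: p·0 + (1−p)·4 = -4p + 4
  p + 1 = -4p + 4  ⇒  5p = 3  ⇒  p = 3/5.
Set Player 1's expected payoff from Top equal to that from Bottom:
  Player 1's payoff from Top: q·2 + (1−q)·7 = -5q + 7
  Player 1's payoff from Bottom: q·6 + (1−q)·0 = 6q
  -5q + 7 = 6q  ⇒  -11q = -7  ⇒  q = 7/11.

p = 3/5, q = 7/11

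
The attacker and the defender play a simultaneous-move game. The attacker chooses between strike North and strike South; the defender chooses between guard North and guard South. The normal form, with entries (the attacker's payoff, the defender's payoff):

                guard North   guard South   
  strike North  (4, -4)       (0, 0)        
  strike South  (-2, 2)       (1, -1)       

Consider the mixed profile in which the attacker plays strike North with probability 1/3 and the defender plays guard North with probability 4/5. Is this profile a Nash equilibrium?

No

Given the attacker's mix p = 1/3, the defender's payoff from guard North is 0 but from guard South is -2/3. The defender strictly prefers guard North, so the defender would not mix.
So the proposed profile is not a Nash equilibrium.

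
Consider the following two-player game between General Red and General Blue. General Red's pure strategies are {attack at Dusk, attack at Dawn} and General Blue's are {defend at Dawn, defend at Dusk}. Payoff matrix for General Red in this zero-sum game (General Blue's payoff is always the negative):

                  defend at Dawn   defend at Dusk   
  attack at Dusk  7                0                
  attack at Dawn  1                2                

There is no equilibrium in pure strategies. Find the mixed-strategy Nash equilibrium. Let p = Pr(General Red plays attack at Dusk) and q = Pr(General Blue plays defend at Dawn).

p = 1/8, q = 1/4

General Blue's indifference between defend at Dawn and defend at Dusk determines General Red's mixing probability p:
  General Blue's payoff to defend at Dawn: p·(-7) + (1−p)·(-1) = -6p - 1
  General Blue's payoff to defend at Dusk: p·0 + (1−p)·(-2) = 2p - 2
  -6p - 1 = 2p - 2  ⇒  -8p = -1  ⇒  p = 1/8.
In a mixed equilibrium General Red is indifferent between attack at Dusk and attack at Dawn; this condition fixes q.
  General Red's payoff to attack at Dusk: q·7 + (1−q)·0 = 7q
  General Red's payoff to attack at Dawn: q·1 + (1−q)·2 = -q + 2
  7q = -q + 2  ⇒  8q = 2  ⇒  q = 1/4.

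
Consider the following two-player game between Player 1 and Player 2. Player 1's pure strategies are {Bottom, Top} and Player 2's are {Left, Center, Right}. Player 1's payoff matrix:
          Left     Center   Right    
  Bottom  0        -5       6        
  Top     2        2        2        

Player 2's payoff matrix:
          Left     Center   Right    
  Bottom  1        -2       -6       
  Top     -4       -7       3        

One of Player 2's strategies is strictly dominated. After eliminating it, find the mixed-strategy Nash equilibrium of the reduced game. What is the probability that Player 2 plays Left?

q = 2/3

Player 2's strategy Center is strictly dominated by Left: 1 > -2 and -4 > -7. Eliminate Center.
Player 1's indifference between Bottom and Top determines Player 2's mixing probability q:
  Player 1's expected payoff from Bottom: q·0 + (1−q)·6 = -6q + 6
  Player 1's expected payoff from Top: q·2 + (1−q)·2 = 2
  -6q + 6 = 2  ⇒  -6q = -4  ⇒  q = 2/3.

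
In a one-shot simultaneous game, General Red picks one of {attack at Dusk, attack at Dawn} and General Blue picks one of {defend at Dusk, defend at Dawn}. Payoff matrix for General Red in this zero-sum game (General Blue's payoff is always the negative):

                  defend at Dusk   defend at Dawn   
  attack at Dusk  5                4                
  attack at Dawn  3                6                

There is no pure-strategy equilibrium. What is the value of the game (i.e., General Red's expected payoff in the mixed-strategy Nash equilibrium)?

General Blue's mix must leave General Red indifferent between attack at Dusk and attack at Dawn.
  General Red's expected payoff from attack at Dusk: q·5 + (1−q)·4 = q + 4
  General Red's expected payoff from attack at Dawn: q·3 + (1−q)·6 = -3q + 6
  q + 4 = -3q + 6  ⇒  4q = 2  ⇒  q = 1/2.
The value is General Red's expected payoff against this mix (using attack at Dusk): (1/2)·5 + (1/2)·4 = 9/2.

v = 9/2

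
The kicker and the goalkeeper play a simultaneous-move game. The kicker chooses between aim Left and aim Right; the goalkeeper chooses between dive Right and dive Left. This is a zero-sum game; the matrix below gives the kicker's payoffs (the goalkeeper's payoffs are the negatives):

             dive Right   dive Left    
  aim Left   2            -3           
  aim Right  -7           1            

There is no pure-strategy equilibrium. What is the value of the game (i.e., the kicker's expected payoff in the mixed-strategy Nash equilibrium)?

v = -19/13

In a mixed equilibrium the kicker is indifferent between aim Left and aim Right; this condition fixes q.
  the kicker's expected payoff from aim Left: q·2 + (1−q)·(-3) = 5q - 3
  the kicker's expected payoff from aim Right: q·(-7) + (1−q)·1 = -8q + 1
  5q - 3 = -8q + 1  ⇒  13q = 4  ⇒  q = 4/13.
The value is the kicker's expected payoff against this mix (using aim Left): (4/13)·2 + (9/13)·(-3) = -19/13.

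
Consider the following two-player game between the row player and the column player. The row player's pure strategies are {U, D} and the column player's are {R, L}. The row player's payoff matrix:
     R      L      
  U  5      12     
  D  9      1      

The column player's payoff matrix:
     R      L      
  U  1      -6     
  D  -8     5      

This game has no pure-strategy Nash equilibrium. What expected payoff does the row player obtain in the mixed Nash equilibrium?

The column player's mix must leave the row player indifferent between U and D.
  the row player's payoff from U: q·5 + (1−q)·12 = -7q + 12
  the row player's payoff from D: q·9 + (1−q)·1 = 8q + 1
  -7q + 12 = 8q + 1  ⇒  -15q = -11  ⇒  q = 11/15.
At equilibrium the row player is indifferent across rows, so the row player's payoff equals the payoff from U: (11/15)·5 + (4/15)·12 = 103/15.

103/15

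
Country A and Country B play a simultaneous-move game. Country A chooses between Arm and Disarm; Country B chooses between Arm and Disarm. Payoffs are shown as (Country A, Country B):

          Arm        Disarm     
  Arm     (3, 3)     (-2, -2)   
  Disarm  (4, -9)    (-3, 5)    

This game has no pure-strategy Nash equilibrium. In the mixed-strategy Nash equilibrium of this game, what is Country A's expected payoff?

Set Country A's expected payoff from Arm equal to that from Disarm:
  Country A's expected payoff from Arm: q·3 + (1−q)·(-2) = 5q - 2
  Country A's expected payoff from Disarm: q·4 + (1−q)·(-3) = 7q - 3
  5q - 2 = 7q - 3  ⇒  -2q = -1  ⇒  q = 1/2.
At equilibrium Country A is indifferent across rows, so Country A's payoff equals the payoff from Arm: (1/2)·3 + (1/2)·(-2) = 1/2.

1/2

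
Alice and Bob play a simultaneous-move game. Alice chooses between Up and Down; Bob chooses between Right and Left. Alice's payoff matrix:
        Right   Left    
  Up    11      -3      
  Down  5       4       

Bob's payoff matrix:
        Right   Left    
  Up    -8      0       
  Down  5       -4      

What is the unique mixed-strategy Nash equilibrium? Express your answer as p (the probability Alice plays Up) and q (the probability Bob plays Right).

For Bob to be willing to mix, Bob must be indifferent between Right and Left, which pins down Alice's mix.
  Bob's expected payoff from Right: p·(-8) + (1−p)·5 = -13p + 5
  Bob's expected payoff from Left: p·0 + (1−p)·(-4) = 4p - 4
  -13p + 5 = 4p - 4  ⇒  -17p = -9  ⇒  p = 9/17.
In a mixed equilibrium Alice is indifferent between Up and Down; this condition fixes q.
  Alice's payoff from Up: q·11 + (1−q)·(-3) = 14q - 3
  Alice's payoff from Down: q·5 + (1−q)·4 = q + 4
  14q - 3 = q + 4  ⇒  13q = 7  ⇒  q = 7/13.

p = 9/17, q = 7/13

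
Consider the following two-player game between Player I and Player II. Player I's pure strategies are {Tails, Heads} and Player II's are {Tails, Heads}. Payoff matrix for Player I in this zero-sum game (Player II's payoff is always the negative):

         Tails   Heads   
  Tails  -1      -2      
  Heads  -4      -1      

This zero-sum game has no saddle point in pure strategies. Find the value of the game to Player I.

In a mixed equilibrium Player I is indifferent between Tails and Heads; this condition fixes q.
  Player I's payoff to Tails: q·(-1) + (1−q)·(-2) = q - 2
  Player I's payoff to Heads: q·(-4) + (1−q)·(-1) = -3q - 1
  q - 2 = -3q - 1  ⇒  4q = 1  ⇒  q = 1/4.
The value is Player I's expected payoff against this mix (using Tails): (1/4)·(-1) + (3/4)·(-2) = -7/4.

v = -7/4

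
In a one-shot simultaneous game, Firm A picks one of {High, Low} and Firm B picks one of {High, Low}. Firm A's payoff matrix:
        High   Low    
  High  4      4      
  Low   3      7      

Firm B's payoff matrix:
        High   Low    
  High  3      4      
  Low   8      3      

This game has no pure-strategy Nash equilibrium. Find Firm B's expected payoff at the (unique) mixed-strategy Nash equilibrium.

23/6

For Firm B to be willing to mix, Firm B must be indifferent between High and Low, which pins down Firm A's mix.
  Firm B's expected payoff from High: p·3 + (1−p)·8 = -5p + 8
  Firm B's expected payoff from Low: p·4 + (1−p)·3 = p + 3
  -5p + 8 = p + 3  ⇒  -6p = -5  ⇒  p = 5/6.
At equilibrium Firm B is indifferent across columns, so Firm B's payoff equals the payoff from High: (5/6)·3 + (1/6)·8 = 23/6.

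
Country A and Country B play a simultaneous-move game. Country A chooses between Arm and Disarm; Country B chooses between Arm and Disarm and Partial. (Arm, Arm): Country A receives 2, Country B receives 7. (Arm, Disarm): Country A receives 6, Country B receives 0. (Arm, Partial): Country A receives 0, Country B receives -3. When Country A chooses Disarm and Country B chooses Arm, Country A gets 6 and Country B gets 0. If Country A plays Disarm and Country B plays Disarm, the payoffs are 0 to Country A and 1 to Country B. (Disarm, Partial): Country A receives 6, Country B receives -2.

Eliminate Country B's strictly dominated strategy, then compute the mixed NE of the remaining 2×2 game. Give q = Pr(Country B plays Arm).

q = 3/5

Country B's strategy Partial is strictly dominated by Disarm: 0 > -3 and 1 > -2. Eliminate Partial.
Country B's mix must leave Country A indifferent between Arm and Disarm.
  Country A's payoff to Arm: q·2 + (1−q)·6 = -4q + 6
  Country A's payoff to Disarm: q·6 + (1−q)·0 = 6q
  -4q + 6 = 6q  ⇒  -10q = -6  ⇒  q = 3/5.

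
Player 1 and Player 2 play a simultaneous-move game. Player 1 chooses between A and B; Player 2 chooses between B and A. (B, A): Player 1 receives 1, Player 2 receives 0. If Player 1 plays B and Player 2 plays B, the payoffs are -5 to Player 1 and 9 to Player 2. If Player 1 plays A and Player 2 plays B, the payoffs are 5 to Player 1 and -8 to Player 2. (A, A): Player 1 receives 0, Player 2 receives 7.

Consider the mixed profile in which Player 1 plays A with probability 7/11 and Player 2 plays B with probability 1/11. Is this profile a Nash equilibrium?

No

Given Player 1's mix p = 7/11, Player 2's payoff from B is -20/11 but from A is 49/11. Player 2 strictly prefers A, so Player 2 would not mix.
So the proposed profile is not a Nash equilibrium.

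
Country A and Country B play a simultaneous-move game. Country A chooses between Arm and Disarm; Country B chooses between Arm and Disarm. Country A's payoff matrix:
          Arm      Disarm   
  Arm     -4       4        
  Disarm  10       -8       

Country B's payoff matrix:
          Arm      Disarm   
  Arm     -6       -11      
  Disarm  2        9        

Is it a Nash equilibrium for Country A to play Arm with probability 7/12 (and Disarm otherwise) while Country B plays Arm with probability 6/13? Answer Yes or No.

Yes

Check Country B's indifference given Country A's mix p = 7/12:
  payoff from Arm = -8/3; payoff from Disarm = -8/3 — equal.
Check Country A's indifference given Country B's mix q = 6/13:
  payoff from Arm = 4/13; payoff from Disarm = 4/13 — equal.
Both players are indifferent, so neither can profitably deviate.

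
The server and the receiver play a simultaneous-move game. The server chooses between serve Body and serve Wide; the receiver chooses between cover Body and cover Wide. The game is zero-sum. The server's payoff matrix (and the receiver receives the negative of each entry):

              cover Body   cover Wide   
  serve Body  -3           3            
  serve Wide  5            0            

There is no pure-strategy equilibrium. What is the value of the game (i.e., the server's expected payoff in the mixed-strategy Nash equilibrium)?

The receiver's mix must leave the server indifferent between serve Body and serve Wide.
  the server's payoff to serve Body: q·(-3) + (1−q)·3 = -6q + 3
  the server's payoff to serve Wide: q·5 + (1−q)·0 = 5q
  -6q + 3 = 5q  ⇒  -11q = -3  ⇒  q = 3/11.
The value is the server's expected payoff against this mix (using serve Body): (3/11)·(-3) + (8/11)·3 = 15/11.

v = 15/11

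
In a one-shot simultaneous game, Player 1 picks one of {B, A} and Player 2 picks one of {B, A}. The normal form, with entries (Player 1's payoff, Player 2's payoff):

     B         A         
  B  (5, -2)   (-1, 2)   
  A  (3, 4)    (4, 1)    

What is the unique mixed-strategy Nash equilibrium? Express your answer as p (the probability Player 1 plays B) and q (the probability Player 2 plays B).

In a mixed equilibrium Player 2 is indifferent between B and A; this condition fixes p.
  Player 2's expected payoff from B: p·(-2) + (1−p)·4 = -6p + 4
  Player 2's expected payoff from A: p·2 + (1−p)·1 = p + 1
  -6p + 4 = p + 1  ⇒  -7p = -3  ⇒  p = 3/7.
Set Player 1's expected payoff from B equal to that from A:
  Player 1's payoff to B: q·5 + (1−q)·(-1) = 6q - 1
  Player 1's payoff to A: q·3 + (1−q)·4 = -q + 4
  6q - 1 = -q + 4  ⇒  7q = 5  ⇒  q = 5/7.

p = 3/7, q = 5/7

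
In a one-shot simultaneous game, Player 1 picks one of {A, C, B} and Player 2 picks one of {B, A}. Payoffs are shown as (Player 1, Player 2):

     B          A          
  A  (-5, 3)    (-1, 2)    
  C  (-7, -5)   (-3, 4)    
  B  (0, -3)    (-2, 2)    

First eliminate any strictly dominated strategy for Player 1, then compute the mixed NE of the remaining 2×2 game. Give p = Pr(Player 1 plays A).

p = 5/6

Player 1's strategy C is strictly dominated by A: -5 > -7 and -1 > -3. Eliminate C.
For Player 2 to be willing to mix, Player 2 must be indifferent between B and A, which pins down Player 1's mix.
  Player 2's payoff from B: p·3 + (1−p)·(-3) = 6p - 3
  Player 2's payoff from A: p·2 + (1−p)·2 = 2
  6p - 3 = 2  ⇒  6p = 5  ⇒  p = 5/6.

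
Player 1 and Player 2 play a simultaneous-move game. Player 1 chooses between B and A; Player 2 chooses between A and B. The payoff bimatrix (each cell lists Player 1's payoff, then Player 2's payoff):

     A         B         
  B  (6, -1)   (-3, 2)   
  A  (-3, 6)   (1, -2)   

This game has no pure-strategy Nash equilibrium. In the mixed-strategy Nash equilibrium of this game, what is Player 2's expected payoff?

For Player 2 to be willing to mix, Player 2 must be indifferent between A and B, which pins down Player 1's mix.
  Player 2's expected payoff from A: p·(-1) + (1−p)·6 = -7p + 6
  Player 2's expected payoff from B: p·2 + (1−p)·(-2) = 4p - 2
  -7p + 6 = 4p - 2  ⇒  -11p = -8  ⇒  p = 8/11.
At equilibrium Player 2 is indifferent across columns, so Player 2's payoff equals the payoff from A: (8/11)·(-1) + (3/11)·6 = 10/11.

10/11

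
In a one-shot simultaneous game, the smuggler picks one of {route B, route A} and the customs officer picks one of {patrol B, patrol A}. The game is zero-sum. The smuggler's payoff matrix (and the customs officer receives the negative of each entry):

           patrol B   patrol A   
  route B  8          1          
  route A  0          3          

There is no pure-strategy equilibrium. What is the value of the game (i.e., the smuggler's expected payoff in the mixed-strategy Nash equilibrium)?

The customs officer's mix must leave the smuggler indifferent between route B and route A.
  the smuggler's payoff from route B: q·8 + (1−q)·1 = 7q + 1
  the smuggler's payoff from route A: q·0 + (1−q)·3 = -3q + 3
  7q + 1 = -3q + 3  ⇒  10q = 2  ⇒  q = 1/5.
The value is the smuggler's expected payoff against this mix (using route B): (1/5)·8 + (4/5)·1 = 12/5.

v = 12/5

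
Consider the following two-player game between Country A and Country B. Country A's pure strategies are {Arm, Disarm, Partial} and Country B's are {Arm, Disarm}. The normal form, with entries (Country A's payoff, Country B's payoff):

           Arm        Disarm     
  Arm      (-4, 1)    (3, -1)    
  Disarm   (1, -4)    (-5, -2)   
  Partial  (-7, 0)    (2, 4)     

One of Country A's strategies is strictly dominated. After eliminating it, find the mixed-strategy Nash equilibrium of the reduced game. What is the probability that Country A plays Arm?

Country A's strategy Partial is strictly dominated by Arm: -4 > -7 and 3 > 2. Eliminate Partial.
Set Country B's expected payoff from Arm equal to that from Disarm:
  Country B's payoff from Arm: p·1 + (1−p)·(-4) = 5p - 4
  Country B's payoff from Disarm: p·(-1) + (1−p)·(-2) = p - 2
  5p - 4 = p - 2  ⇒  4p = 2  ⇒  p = 1/2.

p = 1/2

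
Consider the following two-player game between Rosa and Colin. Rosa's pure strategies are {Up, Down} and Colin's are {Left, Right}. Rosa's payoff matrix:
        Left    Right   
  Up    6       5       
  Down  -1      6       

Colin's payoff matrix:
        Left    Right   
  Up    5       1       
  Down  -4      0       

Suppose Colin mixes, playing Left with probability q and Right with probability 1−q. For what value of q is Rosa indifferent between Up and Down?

q = 1/8

Rosa's indifference between Up and Down determines Colin's mixing probability q:
  Rosa's expected payoff from Up: q·6 + (1−q)·5 = q + 5
  Rosa's expected payoff from Down: q·(-1) + (1−q)·6 = -7q + 6
  q + 5 = -7q + 6  ⇒  8q = 1  ⇒  q = 1/8.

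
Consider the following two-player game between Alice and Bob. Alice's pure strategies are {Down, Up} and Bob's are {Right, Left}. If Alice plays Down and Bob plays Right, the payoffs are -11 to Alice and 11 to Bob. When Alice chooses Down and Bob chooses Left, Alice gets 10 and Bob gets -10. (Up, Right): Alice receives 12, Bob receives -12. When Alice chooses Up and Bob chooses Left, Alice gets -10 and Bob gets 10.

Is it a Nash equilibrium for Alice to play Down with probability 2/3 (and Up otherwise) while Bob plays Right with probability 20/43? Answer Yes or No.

Given Alice's mix p = 2/3, Bob's payoff from Right is 10/3 but from Left is -10/3. Bob strictly prefers Right, so Bob would not mix.
So the proposed profile is not a Nash equilibrium.

No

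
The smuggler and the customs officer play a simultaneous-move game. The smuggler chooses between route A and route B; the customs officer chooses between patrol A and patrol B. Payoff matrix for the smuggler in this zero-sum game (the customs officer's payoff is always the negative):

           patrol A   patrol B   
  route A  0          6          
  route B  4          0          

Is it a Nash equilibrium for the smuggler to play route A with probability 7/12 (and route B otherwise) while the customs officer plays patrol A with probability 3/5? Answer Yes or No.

No

Given the smuggler's mix p = 7/12, the customs officer's payoff from patrol A is -5/3 but from patrol B is -7/2. The customs officer strictly prefers patrol A, so the customs officer would not mix.
So the proposed profile is not a Nash equilibrium.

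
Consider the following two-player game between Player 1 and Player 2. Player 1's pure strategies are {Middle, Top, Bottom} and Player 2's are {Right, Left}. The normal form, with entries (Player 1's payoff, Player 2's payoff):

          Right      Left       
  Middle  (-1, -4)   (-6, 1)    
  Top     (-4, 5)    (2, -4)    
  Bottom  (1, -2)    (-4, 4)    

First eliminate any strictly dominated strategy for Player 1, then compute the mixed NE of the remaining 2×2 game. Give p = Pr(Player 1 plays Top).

p = 2/5

Player 1's strategy Middle is strictly dominated by Bottom: 1 > -1 and -4 > -6. Eliminate Middle.
Player 1's mix must leave Player 2 indifferent between Right and Left.
  Player 2's expected payoff from Right: p·5 + (1−p)·(-2) = 7p - 2
  Player 2's expected payoff from Left: p·(-4) + (1−p)·4 = -8p + 4
  7p - 2 = -8p + 4  ⇒  15p = 6  ⇒  p = 2/5.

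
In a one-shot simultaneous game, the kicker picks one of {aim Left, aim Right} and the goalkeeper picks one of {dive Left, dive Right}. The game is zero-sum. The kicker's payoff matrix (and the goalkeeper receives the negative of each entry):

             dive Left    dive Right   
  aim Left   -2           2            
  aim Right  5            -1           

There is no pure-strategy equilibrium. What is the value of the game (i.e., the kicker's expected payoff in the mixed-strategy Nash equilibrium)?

v = 4/5

Set the kicker's expected payoff from aim Left equal to that from aim Right:
  the kicker's expected payoff from aim Left: q·(-2) + (1−q)·2 = -4q + 2
  the kicker's expected payoff from aim Right: q·5 + (1−q)·(-1) = 6q - 1
  -4q + 2 = 6q - 1  ⇒  -10q = -3  ⇒  q = 3/10.
The value is the kicker's expected payoff against this mix (using aim Left): (3/10)·(-2) + (7/10)·2 = 4/5.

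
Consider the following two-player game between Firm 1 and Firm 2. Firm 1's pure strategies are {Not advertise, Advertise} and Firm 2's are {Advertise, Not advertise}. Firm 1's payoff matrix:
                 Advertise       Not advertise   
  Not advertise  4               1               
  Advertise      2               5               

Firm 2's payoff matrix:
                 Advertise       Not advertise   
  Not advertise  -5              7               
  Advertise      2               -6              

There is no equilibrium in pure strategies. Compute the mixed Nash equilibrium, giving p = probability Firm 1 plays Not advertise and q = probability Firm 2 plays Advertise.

p = 2/5, q = 2/3

In a mixed equilibrium Firm 2 is indifferent between Advertise and Not advertise; this condition fixes p.
  Firm 2's payoff to Advertise: p·(-5) + (1−p)·2 = -7p + 2
  Firm 2's payoff to Not advertise: p·7 + (1−p)·(-6) = 13p - 6
  -7p + 2 = 13p - 6  ⇒  -20p = -8  ⇒  p = 2/5.
In a mixed equilibrium Firm 1 is indifferent between Not advertise and Advertise; this condition fixes q.
  Firm 1's payoff from Not advertise: q·4 + (1−q)·1 = 3q + 1
  Firm 1's payoff from Advertise: q·2 + (1−q)·5 = -3q + 5
  3q + 1 = -3q + 5  ⇒  6q = 4  ⇒  q = 2/3.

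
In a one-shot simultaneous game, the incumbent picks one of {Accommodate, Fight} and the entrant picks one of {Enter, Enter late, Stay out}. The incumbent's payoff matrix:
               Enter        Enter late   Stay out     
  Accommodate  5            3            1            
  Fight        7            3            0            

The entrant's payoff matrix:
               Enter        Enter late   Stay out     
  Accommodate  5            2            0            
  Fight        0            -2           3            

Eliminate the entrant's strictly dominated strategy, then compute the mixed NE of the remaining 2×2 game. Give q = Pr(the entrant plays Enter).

q = 1/3

The entrant's strategy Enter late is strictly dominated by Enter: 5 > 2 and 0 > -2. Eliminate Enter late.
The incumbent's indifference between Accommodate and Fight determines the entrant's mixing probability q:
  the incumbent's payoff to Accommodate: q·5 + (1−q)·1 = 4q + 1
  the incumbent's payoff to Fight: q·7 + (1−q)·0 = 7q
  4q + 1 = 7q  ⇒  -3q = -1  ⇒  q = 1/3.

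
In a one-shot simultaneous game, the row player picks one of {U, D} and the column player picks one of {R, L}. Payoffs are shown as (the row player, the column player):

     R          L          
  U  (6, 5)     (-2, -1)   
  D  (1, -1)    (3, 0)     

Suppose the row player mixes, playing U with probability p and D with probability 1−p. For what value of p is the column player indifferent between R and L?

In a mixed equilibrium the column player is indifferent between R and L; this condition fixes p.
  the column player's payoff from R: p·5 + (1−p)·(-1) = 6p - 1
  the column player's payoff from L: p·(-1) + (1−p)·0 = -p
  6p - 1 = -p  ⇒  7p = 1  ⇒  p = 1/7.

p = 1/7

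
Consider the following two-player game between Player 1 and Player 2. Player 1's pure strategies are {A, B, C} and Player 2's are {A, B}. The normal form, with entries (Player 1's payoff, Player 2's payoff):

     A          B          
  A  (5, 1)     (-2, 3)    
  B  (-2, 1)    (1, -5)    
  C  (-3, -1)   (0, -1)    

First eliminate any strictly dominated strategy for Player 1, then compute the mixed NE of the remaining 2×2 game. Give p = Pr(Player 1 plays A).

p = 3/4

Player 1's strategy C is strictly dominated by B: -2 > -3 and 1 > 0. Eliminate C.
For Player 2 to be willing to mix, Player 2 must be indifferent between A and B, which pins down Player 1's mix.
  Player 2's payoff from A: p·1 + (1−p)·1 = 1
  Player 2's payoff from B: p·3 + (1−p)·(-5) = 8p - 5
  1 = 8p - 5  ⇒  -8p = -6  ⇒  p = 3/4.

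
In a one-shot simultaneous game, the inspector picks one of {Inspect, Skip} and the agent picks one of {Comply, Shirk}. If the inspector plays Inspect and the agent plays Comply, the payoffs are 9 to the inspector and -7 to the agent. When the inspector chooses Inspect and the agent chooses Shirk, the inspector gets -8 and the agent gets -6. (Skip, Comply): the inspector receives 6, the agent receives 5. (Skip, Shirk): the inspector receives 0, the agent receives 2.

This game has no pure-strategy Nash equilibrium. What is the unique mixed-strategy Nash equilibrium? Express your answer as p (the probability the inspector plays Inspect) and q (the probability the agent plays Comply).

The agent's indifference between Comply and Shirk determines the inspector's mixing probability p:
  the agent's payoff from Comply: p·(-7) + (1−p)·5 = -12p + 5
  the agent's payoff from Shirk: p·(-6) + (1−p)·2 = -8p + 2
  -12p + 5 = -8p + 2  ⇒  -4p = -3  ⇒  p = 3/4.
The agent's mix must leave the inspector indifferent between Inspect and Skip.
  the inspector's expected payoff from Inspect: q·9 + (1−q)·(-8) = 17q - 8
  the inspector's expected payoff from Skip: q·6 + (1−q)·0 = 6q
  17q - 8 = 6q  ⇒  11q = 8  ⇒  q = 8/11.

p = 3/4, q = 8/11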